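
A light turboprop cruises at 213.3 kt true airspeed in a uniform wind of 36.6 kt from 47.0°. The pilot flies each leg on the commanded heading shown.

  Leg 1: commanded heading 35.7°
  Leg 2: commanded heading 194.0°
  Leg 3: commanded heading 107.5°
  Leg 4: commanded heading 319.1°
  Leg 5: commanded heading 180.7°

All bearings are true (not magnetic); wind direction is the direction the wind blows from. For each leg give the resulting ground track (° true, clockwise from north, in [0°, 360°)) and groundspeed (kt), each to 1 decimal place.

Leg 1: track=33.4°, groundspeed=177.6 kt
Leg 2: track=198.7°, groundspeed=244.8 kt
Leg 3: track=116.8°, groundspeed=197.9 kt
Leg 4: track=309.3°, groundspeed=215.1 kt
Leg 5: track=187.0°, groundspeed=240.0 kt

Leg 1: heading 35.7°; drift -2.3° → track 33.4°, groundspeed 177.6 kt
Leg 2: heading 194.0°; drift +4.7° → track 198.7°, groundspeed 244.8 kt
Leg 3: heading 107.5°; drift +9.3° → track 116.8°, groundspeed 197.9 kt
Leg 4: heading 319.1°; drift -9.8° → track 309.3°, groundspeed 215.1 kt
Leg 5: heading 180.7°; drift +6.3° → track 187.0°, groundspeed 240.0 kt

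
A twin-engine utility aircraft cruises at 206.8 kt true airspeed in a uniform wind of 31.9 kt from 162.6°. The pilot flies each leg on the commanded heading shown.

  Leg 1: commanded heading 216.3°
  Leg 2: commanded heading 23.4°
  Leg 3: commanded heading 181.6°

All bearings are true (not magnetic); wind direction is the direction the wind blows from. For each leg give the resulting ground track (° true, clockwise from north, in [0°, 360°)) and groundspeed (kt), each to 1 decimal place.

Leg 1: track=224.1°, groundspeed=189.7 kt
Leg 2: track=18.2°, groundspeed=231.9 kt
Leg 3: track=185.0°, groundspeed=176.9 kt

Leg 1: heading 216.3°; drift +7.8° → track 224.1°, groundspeed 189.7 kt
Leg 2: heading 23.4°; drift -5.2° → track 18.2°, groundspeed 231.9 kt
Leg 3: heading 181.6°; drift +3.4° → track 185.0°, groundspeed 176.9 kt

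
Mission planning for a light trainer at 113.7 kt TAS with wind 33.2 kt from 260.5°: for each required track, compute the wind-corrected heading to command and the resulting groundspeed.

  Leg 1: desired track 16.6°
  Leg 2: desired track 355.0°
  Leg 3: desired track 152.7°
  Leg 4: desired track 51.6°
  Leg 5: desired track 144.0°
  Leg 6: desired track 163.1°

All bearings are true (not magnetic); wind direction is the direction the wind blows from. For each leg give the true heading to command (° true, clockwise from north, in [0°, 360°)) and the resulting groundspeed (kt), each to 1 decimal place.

Leg 1: heading=1.4°, groundspeed=124.3 kt
Leg 2: heading=338.1°, groundspeed=111.4 kt
Leg 3: heading=168.8°, groundspeed=119.4 kt
Leg 4: heading=43.5°, groundspeed=141.6 kt
Leg 5: heading=159.1°, groundspeed=124.6 kt
Leg 6: heading=179.9°, groundspeed=113.1 kt

Leg 1: desired track 16.6°; wind correction -15.2° → command heading 1.4°, groundspeed 124.3 kt
Leg 2: desired track 355.0°; wind correction -16.9° → command heading 338.1°, groundspeed 111.4 kt
Leg 3: desired track 152.7°; wind correction +16.1° → command heading 168.8°, groundspeed 119.4 kt
Leg 4: desired track 51.6°; wind correction -8.1° → command heading 43.5°, groundspeed 141.6 kt
Leg 5: desired track 144.0°; wind correction +15.1° → command heading 159.1°, groundspeed 124.6 kt
Leg 6: desired track 163.1°; wind correction +16.8° → command heading 179.9°, groundspeed 113.1 kt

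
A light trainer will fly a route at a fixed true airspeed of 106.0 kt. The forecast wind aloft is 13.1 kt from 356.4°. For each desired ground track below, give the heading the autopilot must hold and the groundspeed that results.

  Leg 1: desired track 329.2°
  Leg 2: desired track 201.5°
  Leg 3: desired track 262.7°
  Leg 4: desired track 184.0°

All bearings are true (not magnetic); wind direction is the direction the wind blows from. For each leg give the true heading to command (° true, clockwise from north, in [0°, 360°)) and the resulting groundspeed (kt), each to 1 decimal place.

Leg 1: heading=332.4°, groundspeed=94.2 kt
Leg 2: heading=204.5°, groundspeed=117.7 kt
Leg 3: heading=269.8°, groundspeed=106.0 kt
Leg 4: heading=184.9°, groundspeed=119.0 kt

Leg 1: desired track 329.2°; wind correction +3.2° → command heading 332.4°, groundspeed 94.2 kt
Leg 2: desired track 201.5°; wind correction +3.0° → command heading 204.5°, groundspeed 117.7 kt
Leg 3: desired track 262.7°; wind correction +7.1° → command heading 269.8°, groundspeed 106.0 kt
Leg 4: desired track 184.0°; wind correction +0.9° → command heading 184.9°, groundspeed 119.0 kt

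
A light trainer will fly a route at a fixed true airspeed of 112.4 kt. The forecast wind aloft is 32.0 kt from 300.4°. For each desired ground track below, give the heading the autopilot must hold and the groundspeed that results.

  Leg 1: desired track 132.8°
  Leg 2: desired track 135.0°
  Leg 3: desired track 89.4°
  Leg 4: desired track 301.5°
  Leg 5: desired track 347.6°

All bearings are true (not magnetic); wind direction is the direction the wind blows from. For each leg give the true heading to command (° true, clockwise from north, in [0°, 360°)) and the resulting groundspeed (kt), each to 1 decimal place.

Leg 1: heading=136.3°, groundspeed=143.4 kt
Leg 2: heading=139.1°, groundspeed=143.1 kt
Leg 3: heading=81.0°, groundspeed=138.6 kt
Leg 4: heading=301.2°, groundspeed=80.4 kt
Leg 5: heading=335.5°, groundspeed=88.2 kt

Leg 1: desired track 132.8°; wind correction +3.5° → command heading 136.3°, groundspeed 143.4 kt
Leg 2: desired track 135.0°; wind correction +4.1° → command heading 139.1°, groundspeed 143.1 kt
Leg 3: desired track 89.4°; wind correction -8.4° → command heading 81.0°, groundspeed 138.6 kt
Leg 4: desired track 301.5°; wind correction -0.3° → command heading 301.2°, groundspeed 80.4 kt
Leg 5: desired track 347.6°; wind correction -12.1° → command heading 335.5°, groundspeed 88.2 kt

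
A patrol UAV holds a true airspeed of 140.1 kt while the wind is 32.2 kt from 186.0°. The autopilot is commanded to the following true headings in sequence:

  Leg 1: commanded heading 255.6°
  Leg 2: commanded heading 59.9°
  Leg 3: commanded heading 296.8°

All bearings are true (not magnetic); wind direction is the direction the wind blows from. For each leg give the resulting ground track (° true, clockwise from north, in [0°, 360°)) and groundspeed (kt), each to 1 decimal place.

Leg 1: track=268.8°, groundspeed=132.4 kt
Leg 2: track=50.6°, groundspeed=161.2 kt
Leg 3: track=308.0°, groundspeed=154.5 kt

Leg 1: heading 255.6°; drift +13.2° → track 268.8°, groundspeed 132.4 kt
Leg 2: heading 59.9°; drift -9.3° → track 50.6°, groundspeed 161.2 kt
Leg 3: heading 296.8°; drift +11.2° → track 308.0°, groundspeed 154.5 kt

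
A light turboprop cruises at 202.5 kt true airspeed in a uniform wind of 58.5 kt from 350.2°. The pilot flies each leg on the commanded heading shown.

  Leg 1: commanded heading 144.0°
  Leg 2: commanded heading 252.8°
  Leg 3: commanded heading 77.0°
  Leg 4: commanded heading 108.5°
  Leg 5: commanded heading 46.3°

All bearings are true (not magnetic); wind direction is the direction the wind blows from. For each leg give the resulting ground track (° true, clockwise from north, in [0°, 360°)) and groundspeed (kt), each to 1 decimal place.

Leg 1: track=149.8°, groundspeed=256.3 kt
Leg 2: track=237.4°, groundspeed=217.9 kt
Leg 3: track=93.3°, groundspeed=207.6 kt
Leg 4: track=121.1°, groundspeed=235.9 kt
Leg 5: track=62.3°, groundspeed=176.7 kt

Leg 1: heading 144.0°; drift +5.8° → track 149.8°, groundspeed 256.3 kt
Leg 2: heading 252.8°; drift -15.4° → track 237.4°, groundspeed 217.9 kt
Leg 3: heading 77.0°; drift +16.3° → track 93.3°, groundspeed 207.6 kt
Leg 4: heading 108.5°; drift +12.6° → track 121.1°, groundspeed 235.9 kt
Leg 5: heading 46.3°; drift +16.0° → track 62.3°, groundspeed 176.7 kt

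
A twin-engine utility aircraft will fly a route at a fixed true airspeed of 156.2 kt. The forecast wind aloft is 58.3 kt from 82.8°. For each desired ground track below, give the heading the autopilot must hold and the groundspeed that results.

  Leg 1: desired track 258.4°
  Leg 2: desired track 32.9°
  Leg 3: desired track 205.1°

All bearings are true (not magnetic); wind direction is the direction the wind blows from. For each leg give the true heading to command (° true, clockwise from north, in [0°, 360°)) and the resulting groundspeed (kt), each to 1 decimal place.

Leg 1: desired track 258.4°; wind correction -1.6° → command heading 256.8°, groundspeed 214.3 kt
Leg 2: desired track 32.9°; wind correction +16.6° → command heading 49.5°, groundspeed 112.1 kt
Leg 3: desired track 205.1°; wind correction -18.4° → command heading 186.7°, groundspeed 179.4 kt

Leg 1: heading=256.8°, groundspeed=214.3 kt
Leg 2: heading=49.5°, groundspeed=112.1 kt
Leg 3: heading=186.7°, groundspeed=179.4 kt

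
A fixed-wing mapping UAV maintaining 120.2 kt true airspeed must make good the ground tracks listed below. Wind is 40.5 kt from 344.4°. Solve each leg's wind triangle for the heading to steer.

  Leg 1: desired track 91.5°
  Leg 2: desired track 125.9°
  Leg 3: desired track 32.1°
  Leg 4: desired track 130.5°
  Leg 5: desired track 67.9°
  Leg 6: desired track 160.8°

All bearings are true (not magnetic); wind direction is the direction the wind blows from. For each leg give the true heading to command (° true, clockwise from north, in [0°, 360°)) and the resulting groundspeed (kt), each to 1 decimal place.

Leg 1: heading=72.7°, groundspeed=125.7 kt
Leg 2: heading=113.8°, groundspeed=149.2 kt
Leg 3: heading=17.7°, groundspeed=89.2 kt
Leg 4: heading=119.7°, groundspeed=151.7 kt
Leg 5: heading=48.3°, groundspeed=108.7 kt
Leg 6: heading=159.6°, groundspeed=160.6 kt

Leg 1: desired track 91.5°; wind correction -18.8° → command heading 72.7°, groundspeed 125.7 kt
Leg 2: desired track 125.9°; wind correction -12.1° → command heading 113.8°, groundspeed 149.2 kt
Leg 3: desired track 32.1°; wind correction -14.4° → command heading 17.7°, groundspeed 89.2 kt
Leg 4: desired track 130.5°; wind correction -10.8° → command heading 119.7°, groundspeed 151.7 kt
Leg 5: desired track 67.9°; wind correction -19.6° → command heading 48.3°, groundspeed 108.7 kt
Leg 6: desired track 160.8°; wind correction -1.2° → command heading 159.6°, groundspeed 160.6 kt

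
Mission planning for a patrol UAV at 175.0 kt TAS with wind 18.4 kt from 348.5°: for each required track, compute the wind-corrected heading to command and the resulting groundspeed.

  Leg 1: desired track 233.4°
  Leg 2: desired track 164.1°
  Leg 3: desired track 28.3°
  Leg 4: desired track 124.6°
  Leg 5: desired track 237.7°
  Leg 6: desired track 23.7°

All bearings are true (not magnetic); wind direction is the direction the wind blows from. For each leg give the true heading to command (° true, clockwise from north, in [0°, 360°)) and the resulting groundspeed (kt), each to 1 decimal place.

Leg 1: heading=238.9°, groundspeed=182.0 kt
Leg 2: heading=163.6°, groundspeed=193.3 kt
Leg 3: heading=24.4°, groundspeed=160.5 kt
Leg 4: heading=120.4°, groundspeed=187.8 kt
Leg 5: heading=243.3°, groundspeed=180.7 kt
Leg 6: heading=20.2°, groundspeed=159.6 kt

Leg 1: desired track 233.4°; wind correction +5.5° → command heading 238.9°, groundspeed 182.0 kt
Leg 2: desired track 164.1°; wind correction -0.5° → command heading 163.6°, groundspeed 193.3 kt
Leg 3: desired track 28.3°; wind correction -3.9° → command heading 24.4°, groundspeed 160.5 kt
Leg 4: desired track 124.6°; wind correction -4.2° → command heading 120.4°, groundspeed 187.8 kt
Leg 5: desired track 237.7°; wind correction +5.6° → command heading 243.3°, groundspeed 180.7 kt
Leg 6: desired track 23.7°; wind correction -3.5° → command heading 20.2°, groundspeed 159.6 kt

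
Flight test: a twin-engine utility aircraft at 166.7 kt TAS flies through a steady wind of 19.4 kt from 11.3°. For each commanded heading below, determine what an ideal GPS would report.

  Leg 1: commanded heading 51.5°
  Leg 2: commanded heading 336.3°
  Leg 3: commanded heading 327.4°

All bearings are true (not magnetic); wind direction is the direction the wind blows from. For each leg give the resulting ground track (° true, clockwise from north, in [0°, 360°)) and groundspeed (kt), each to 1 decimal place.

Leg 1: track=56.2°, groundspeed=152.4 kt
Leg 2: track=332.1°, groundspeed=151.2 kt
Leg 3: track=322.4°, groundspeed=153.3 kt

Leg 1: heading 51.5°; drift +4.7° → track 56.2°, groundspeed 152.4 kt
Leg 2: heading 336.3°; drift -4.2° → track 332.1°, groundspeed 151.2 kt
Leg 3: heading 327.4°; drift -5.0° → track 322.4°, groundspeed 153.3 kt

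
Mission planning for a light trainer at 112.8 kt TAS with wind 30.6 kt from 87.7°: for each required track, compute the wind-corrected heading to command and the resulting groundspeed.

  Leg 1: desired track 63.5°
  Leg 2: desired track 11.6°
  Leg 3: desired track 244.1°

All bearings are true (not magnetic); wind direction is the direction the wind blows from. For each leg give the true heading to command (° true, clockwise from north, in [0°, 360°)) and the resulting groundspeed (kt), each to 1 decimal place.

Leg 1: heading=69.9°, groundspeed=84.2 kt
Leg 2: heading=26.9°, groundspeed=101.5 kt
Leg 3: heading=237.9°, groundspeed=140.2 kt

Leg 1: desired track 63.5°; wind correction +6.4° → command heading 69.9°, groundspeed 84.2 kt
Leg 2: desired track 11.6°; wind correction +15.3° → command heading 26.9°, groundspeed 101.5 kt
Leg 3: desired track 244.1°; wind correction -6.2° → command heading 237.9°, groundspeed 140.2 kt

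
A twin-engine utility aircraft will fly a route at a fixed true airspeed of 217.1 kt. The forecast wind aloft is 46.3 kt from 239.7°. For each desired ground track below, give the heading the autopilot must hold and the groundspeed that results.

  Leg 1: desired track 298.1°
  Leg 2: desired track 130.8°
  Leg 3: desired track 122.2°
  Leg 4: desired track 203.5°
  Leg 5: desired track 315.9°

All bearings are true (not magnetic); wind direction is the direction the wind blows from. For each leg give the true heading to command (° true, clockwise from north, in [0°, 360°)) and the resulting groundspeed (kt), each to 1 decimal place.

Leg 1: heading=287.6°, groundspeed=189.2 kt
Leg 2: heading=142.4°, groundspeed=227.6 kt
Leg 3: heading=133.1°, groundspeed=234.6 kt
Leg 4: heading=210.7°, groundspeed=178.0 kt
Leg 5: heading=303.9°, groundspeed=201.3 kt

Leg 1: desired track 298.1°; wind correction -10.5° → command heading 287.6°, groundspeed 189.2 kt
Leg 2: desired track 130.8°; wind correction +11.6° → command heading 142.4°, groundspeed 227.6 kt
Leg 3: desired track 122.2°; wind correction +10.9° → command heading 133.1°, groundspeed 234.6 kt
Leg 4: desired track 203.5°; wind correction +7.2° → command heading 210.7°, groundspeed 178.0 kt
Leg 5: desired track 315.9°; wind correction -12.0° → command heading 303.9°, groundspeed 201.3 kt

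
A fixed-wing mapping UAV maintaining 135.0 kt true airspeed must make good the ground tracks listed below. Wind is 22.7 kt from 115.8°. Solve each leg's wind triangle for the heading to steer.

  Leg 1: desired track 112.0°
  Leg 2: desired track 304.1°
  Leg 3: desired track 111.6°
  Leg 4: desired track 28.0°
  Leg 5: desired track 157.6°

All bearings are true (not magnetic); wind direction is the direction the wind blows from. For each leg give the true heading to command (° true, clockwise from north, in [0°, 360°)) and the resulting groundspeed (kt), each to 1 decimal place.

Leg 1: heading=112.6°, groundspeed=112.3 kt
Leg 2: heading=305.5°, groundspeed=157.4 kt
Leg 3: heading=112.3°, groundspeed=112.4 kt
Leg 4: heading=37.7°, groundspeed=132.2 kt
Leg 5: heading=151.2°, groundspeed=117.2 kt

Leg 1: desired track 112.0°; wind correction +0.6° → command heading 112.6°, groundspeed 112.3 kt
Leg 2: desired track 304.1°; wind correction +1.4° → command heading 305.5°, groundspeed 157.4 kt
Leg 3: desired track 111.6°; wind correction +0.7° → command heading 112.3°, groundspeed 112.4 kt
Leg 4: desired track 28.0°; wind correction +9.7° → command heading 37.7°, groundspeed 132.2 kt
Leg 5: desired track 157.6°; wind correction -6.4° → command heading 151.2°, groundspeed 117.2 kt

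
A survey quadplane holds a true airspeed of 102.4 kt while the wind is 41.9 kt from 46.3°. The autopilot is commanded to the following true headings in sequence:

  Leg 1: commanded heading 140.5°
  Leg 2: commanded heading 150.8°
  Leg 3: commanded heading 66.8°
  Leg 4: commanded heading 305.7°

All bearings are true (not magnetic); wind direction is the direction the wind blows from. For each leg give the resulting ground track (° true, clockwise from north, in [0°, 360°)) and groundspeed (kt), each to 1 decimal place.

Leg 1: heading 140.5°; drift +21.6° → track 162.1°, groundspeed 113.4 kt
Leg 2: heading 150.8°; drift +19.8° → track 170.6°, groundspeed 120.0 kt
Leg 3: heading 66.8°; drift +13.1° → track 79.9°, groundspeed 64.8 kt
Leg 4: heading 305.7°; drift -20.5° → track 285.2°, groundspeed 117.6 kt

Leg 1: track=162.1°, groundspeed=113.4 kt
Leg 2: track=170.6°, groundspeed=120.0 kt
Leg 3: track=79.9°, groundspeed=64.8 kt
Leg 4: track=285.2°, groundspeed=117.6 kt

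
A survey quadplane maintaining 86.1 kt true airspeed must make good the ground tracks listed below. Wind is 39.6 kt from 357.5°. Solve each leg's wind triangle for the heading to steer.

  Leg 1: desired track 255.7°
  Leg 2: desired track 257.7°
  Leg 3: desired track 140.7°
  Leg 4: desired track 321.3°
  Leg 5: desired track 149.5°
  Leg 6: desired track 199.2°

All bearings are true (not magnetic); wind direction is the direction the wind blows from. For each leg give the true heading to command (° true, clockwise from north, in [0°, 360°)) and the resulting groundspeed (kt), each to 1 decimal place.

Leg 1: desired track 255.7°; wind correction +26.8° → command heading 282.5°, groundspeed 85.0 kt
Leg 2: desired track 257.7°; wind correction +27.0° → command heading 284.7°, groundspeed 83.5 kt
Leg 3: desired track 140.7°; wind correction -16.0° → command heading 124.7°, groundspeed 114.5 kt
Leg 4: desired track 321.3°; wind correction +15.8° → command heading 337.1°, groundspeed 50.9 kt
Leg 5: desired track 149.5°; wind correction -12.5° → command heading 137.0°, groundspeed 119.0 kt
Leg 6: desired track 199.2°; wind correction +9.8° → command heading 209.0°, groundspeed 121.6 kt

Leg 1: heading=282.5°, groundspeed=85.0 kt
Leg 2: heading=284.7°, groundspeed=83.5 kt
Leg 3: heading=124.7°, groundspeed=114.5 kt
Leg 4: heading=337.1°, groundspeed=50.9 kt
Leg 5: heading=137.0°, groundspeed=119.0 kt
Leg 6: heading=209.0°, groundspeed=121.6 kt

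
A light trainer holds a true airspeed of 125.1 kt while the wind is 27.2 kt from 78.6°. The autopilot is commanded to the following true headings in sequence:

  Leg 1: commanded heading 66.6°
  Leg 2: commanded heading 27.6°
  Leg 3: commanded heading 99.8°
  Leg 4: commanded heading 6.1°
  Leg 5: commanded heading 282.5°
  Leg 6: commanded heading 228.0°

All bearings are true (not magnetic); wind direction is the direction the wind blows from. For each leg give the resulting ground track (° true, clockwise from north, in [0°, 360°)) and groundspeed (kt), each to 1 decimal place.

Leg 1: track=63.3°, groundspeed=98.7 kt
Leg 2: track=16.5°, groundspeed=110.0 kt
Leg 3: track=105.4°, groundspeed=100.2 kt
Leg 4: track=353.6°, groundspeed=119.8 kt
Leg 5: track=278.3°, groundspeed=150.4 kt
Leg 6: track=233.3°, groundspeed=149.2 kt

Leg 1: heading 66.6°; drift -3.3° → track 63.3°, groundspeed 98.7 kt
Leg 2: heading 27.6°; drift -11.1° → track 16.5°, groundspeed 110.0 kt
Leg 3: heading 99.8°; drift +5.6° → track 105.4°, groundspeed 100.2 kt
Leg 4: heading 6.1°; drift -12.5° → track 353.6°, groundspeed 119.8 kt
Leg 5: heading 282.5°; drift -4.2° → track 278.3°, groundspeed 150.4 kt
Leg 6: heading 228.0°; drift +5.3° → track 233.3°, groundspeed 149.2 kt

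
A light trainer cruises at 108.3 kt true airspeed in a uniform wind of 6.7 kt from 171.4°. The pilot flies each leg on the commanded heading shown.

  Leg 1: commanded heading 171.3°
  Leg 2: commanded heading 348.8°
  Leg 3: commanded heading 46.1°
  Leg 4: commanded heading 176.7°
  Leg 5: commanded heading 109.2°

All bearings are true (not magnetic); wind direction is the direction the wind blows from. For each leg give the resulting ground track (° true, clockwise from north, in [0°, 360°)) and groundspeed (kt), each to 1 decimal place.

Leg 1: track=171.3°, groundspeed=101.6 kt
Leg 2: track=349.0°, groundspeed=115.0 kt
Leg 3: track=43.3°, groundspeed=112.3 kt
Leg 4: track=177.0°, groundspeed=101.6 kt
Leg 5: track=106.0°, groundspeed=105.3 kt

Leg 1: heading 171.3°; drift +0.0° → track 171.3°, groundspeed 101.6 kt
Leg 2: heading 348.8°; drift +0.2° → track 349.0°, groundspeed 115.0 kt
Leg 3: heading 46.1°; drift -2.8° → track 43.3°, groundspeed 112.3 kt
Leg 4: heading 176.7°; drift +0.3° → track 177.0°, groundspeed 101.6 kt
Leg 5: heading 109.2°; drift -3.2° → track 106.0°, groundspeed 105.3 kt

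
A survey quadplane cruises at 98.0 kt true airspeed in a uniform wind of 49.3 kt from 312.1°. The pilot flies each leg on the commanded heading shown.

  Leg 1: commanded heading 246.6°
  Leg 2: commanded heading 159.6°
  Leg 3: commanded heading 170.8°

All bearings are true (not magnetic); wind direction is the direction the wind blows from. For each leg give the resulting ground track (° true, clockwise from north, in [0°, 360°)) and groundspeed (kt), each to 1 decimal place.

Leg 1: heading 246.6°; drift -30.0° → track 216.6°, groundspeed 89.6 kt
Leg 2: heading 159.6°; drift -9.1° → track 150.5°, groundspeed 143.5 kt
Leg 3: heading 170.8°; drift -12.7° → track 158.1°, groundspeed 139.9 kt

Leg 1: track=216.6°, groundspeed=89.6 kt
Leg 2: track=150.5°, groundspeed=143.5 kt
Leg 3: track=158.1°, groundspeed=139.9 kt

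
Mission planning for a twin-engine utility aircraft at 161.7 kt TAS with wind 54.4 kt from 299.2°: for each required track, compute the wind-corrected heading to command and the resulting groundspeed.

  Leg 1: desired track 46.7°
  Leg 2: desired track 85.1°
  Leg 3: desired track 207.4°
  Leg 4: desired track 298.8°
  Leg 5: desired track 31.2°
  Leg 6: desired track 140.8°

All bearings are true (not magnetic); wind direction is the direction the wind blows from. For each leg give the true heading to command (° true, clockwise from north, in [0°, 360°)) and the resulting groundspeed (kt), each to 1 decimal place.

Leg 1: desired track 46.7°; wind correction -18.7° → command heading 28.0°, groundspeed 169.5 kt
Leg 2: desired track 85.1°; wind correction -10.9° → command heading 74.2°, groundspeed 203.8 kt
Leg 3: desired track 207.4°; wind correction +19.6° → command heading 227.0°, groundspeed 154.0 kt
Leg 4: desired track 298.8°; wind correction +0.1° → command heading 298.9°, groundspeed 107.3 kt
Leg 5: desired track 31.2°; wind correction -19.6° → command heading 11.6°, groundspeed 154.2 kt
Leg 6: desired track 140.8°; wind correction +7.1° → command heading 147.9°, groundspeed 211.0 kt

Leg 1: heading=28.0°, groundspeed=169.5 kt
Leg 2: heading=74.2°, groundspeed=203.8 kt
Leg 3: heading=227.0°, groundspeed=154.0 kt
Leg 4: heading=298.9°, groundspeed=107.3 kt
Leg 5: heading=11.6°, groundspeed=154.2 kt
Leg 6: heading=147.9°, groundspeed=211.0 kt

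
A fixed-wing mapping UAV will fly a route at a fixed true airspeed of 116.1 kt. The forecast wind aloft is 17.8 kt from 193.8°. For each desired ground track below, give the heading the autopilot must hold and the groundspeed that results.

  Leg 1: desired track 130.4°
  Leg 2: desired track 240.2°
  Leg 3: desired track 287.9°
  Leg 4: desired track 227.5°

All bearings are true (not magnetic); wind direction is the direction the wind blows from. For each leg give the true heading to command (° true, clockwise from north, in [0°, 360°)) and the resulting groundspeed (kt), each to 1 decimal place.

Leg 1: desired track 130.4°; wind correction +7.9° → command heading 138.3°, groundspeed 107.0 kt
Leg 2: desired track 240.2°; wind correction -6.4° → command heading 233.8°, groundspeed 103.1 kt
Leg 3: desired track 287.9°; wind correction -8.8° → command heading 279.1°, groundspeed 116.0 kt
Leg 4: desired track 227.5°; wind correction -4.9° → command heading 222.6°, groundspeed 100.9 kt

Leg 1: heading=138.3°, groundspeed=107.0 kt
Leg 2: heading=233.8°, groundspeed=103.1 kt
Leg 3: heading=279.1°, groundspeed=116.0 kt
Leg 4: heading=222.6°, groundspeed=100.9 kt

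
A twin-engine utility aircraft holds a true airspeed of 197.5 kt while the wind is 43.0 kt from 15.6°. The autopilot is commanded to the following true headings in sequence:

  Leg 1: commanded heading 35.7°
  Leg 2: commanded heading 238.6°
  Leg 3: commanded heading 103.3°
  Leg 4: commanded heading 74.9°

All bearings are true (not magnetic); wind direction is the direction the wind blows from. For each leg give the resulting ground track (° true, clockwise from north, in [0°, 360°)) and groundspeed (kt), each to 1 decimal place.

Leg 1: heading 35.7°; drift +5.4° → track 41.1°, groundspeed 157.8 kt
Leg 2: heading 238.6°; drift -7.3° → track 231.3°, groundspeed 230.8 kt
Leg 3: heading 103.3°; drift +12.4° → track 115.7°, groundspeed 200.4 kt
Leg 4: heading 74.9°; drift +11.9° → track 86.8°, groundspeed 179.4 kt

Leg 1: track=41.1°, groundspeed=157.8 kt
Leg 2: track=231.3°, groundspeed=230.8 kt
Leg 3: track=115.7°, groundspeed=200.4 kt
Leg 4: track=86.8°, groundspeed=179.4 kt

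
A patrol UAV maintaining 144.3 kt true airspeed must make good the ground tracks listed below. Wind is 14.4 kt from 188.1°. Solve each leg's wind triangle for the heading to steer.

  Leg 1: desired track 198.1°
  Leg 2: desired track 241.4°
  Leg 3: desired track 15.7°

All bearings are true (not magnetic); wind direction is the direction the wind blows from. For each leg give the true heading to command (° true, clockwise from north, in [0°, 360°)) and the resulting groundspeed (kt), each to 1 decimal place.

Leg 1: desired track 198.1°; wind correction -1.0° → command heading 197.1°, groundspeed 130.1 kt
Leg 2: desired track 241.4°; wind correction -4.6° → command heading 236.8°, groundspeed 135.2 kt
Leg 3: desired track 15.7°; wind correction +0.8° → command heading 16.5°, groundspeed 158.6 kt

Leg 1: heading=197.1°, groundspeed=130.1 kt
Leg 2: heading=236.8°, groundspeed=135.2 kt
Leg 3: heading=16.5°, groundspeed=158.6 kt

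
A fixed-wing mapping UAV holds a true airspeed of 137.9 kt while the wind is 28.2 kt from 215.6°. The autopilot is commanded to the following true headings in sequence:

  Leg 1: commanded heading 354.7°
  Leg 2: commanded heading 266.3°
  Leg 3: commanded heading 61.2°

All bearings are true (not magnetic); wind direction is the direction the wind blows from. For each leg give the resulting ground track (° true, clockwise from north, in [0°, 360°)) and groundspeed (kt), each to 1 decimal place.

Leg 1: track=1.3°, groundspeed=160.3 kt
Leg 2: track=276.6°, groundspeed=122.0 kt
Leg 3: track=56.9°, groundspeed=163.8 kt

Leg 1: heading 354.7°; drift +6.6° → track 1.3°, groundspeed 160.3 kt
Leg 2: heading 266.3°; drift +10.3° → track 276.6°, groundspeed 122.0 kt
Leg 3: heading 61.2°; drift -4.3° → track 56.9°, groundspeed 163.8 kt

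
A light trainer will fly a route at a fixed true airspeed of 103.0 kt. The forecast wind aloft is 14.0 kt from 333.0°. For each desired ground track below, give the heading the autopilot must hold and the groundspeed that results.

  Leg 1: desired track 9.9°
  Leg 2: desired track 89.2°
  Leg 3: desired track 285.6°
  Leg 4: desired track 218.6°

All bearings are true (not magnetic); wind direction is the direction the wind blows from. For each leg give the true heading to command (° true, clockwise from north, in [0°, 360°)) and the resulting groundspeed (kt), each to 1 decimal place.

Leg 1: heading=5.2°, groundspeed=91.5 kt
Leg 2: heading=82.2°, groundspeed=108.4 kt
Leg 3: heading=291.3°, groundspeed=93.0 kt
Leg 4: heading=225.7°, groundspeed=108.0 kt

Leg 1: desired track 9.9°; wind correction -4.7° → command heading 5.2°, groundspeed 91.5 kt
Leg 2: desired track 89.2°; wind correction -7.0° → command heading 82.2°, groundspeed 108.4 kt
Leg 3: desired track 285.6°; wind correction +5.7° → command heading 291.3°, groundspeed 93.0 kt
Leg 4: desired track 218.6°; wind correction +7.1° → command heading 225.7°, groundspeed 108.0 kt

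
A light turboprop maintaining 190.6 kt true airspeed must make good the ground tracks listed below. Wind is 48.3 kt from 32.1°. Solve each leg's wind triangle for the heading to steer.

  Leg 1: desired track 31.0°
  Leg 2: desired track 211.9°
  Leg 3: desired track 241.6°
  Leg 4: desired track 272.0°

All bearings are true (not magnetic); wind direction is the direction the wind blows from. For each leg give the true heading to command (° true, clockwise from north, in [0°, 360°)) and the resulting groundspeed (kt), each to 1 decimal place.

Leg 1: heading=31.3°, groundspeed=142.3 kt
Leg 2: heading=211.8°, groundspeed=238.9 kt
Leg 3: heading=248.8°, groundspeed=231.1 kt
Leg 4: heading=284.7°, groundspeed=210.2 kt

Leg 1: desired track 31.0°; wind correction +0.3° → command heading 31.3°, groundspeed 142.3 kt
Leg 2: desired track 211.9°; wind correction -0.1° → command heading 211.8°, groundspeed 238.9 kt
Leg 3: desired track 241.6°; wind correction +7.2° → command heading 248.8°, groundspeed 231.1 kt
Leg 4: desired track 272.0°; wind correction +12.7° → command heading 284.7°, groundspeed 210.2 kt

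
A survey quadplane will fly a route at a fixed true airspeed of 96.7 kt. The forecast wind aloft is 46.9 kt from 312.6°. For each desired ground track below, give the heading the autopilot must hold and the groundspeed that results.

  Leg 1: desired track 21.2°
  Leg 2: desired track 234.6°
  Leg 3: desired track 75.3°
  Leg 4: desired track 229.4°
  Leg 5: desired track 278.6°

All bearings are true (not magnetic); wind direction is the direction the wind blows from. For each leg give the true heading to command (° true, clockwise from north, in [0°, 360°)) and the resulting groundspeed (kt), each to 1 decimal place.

Leg 1: heading=354.4°, groundspeed=69.2 kt
Leg 2: heading=262.9°, groundspeed=75.4 kt
Leg 3: heading=51.2°, groundspeed=113.6 kt
Leg 4: heading=258.2°, groundspeed=79.2 kt
Leg 5: heading=294.3°, groundspeed=54.2 kt

Leg 1: desired track 21.2°; wind correction -26.8° → command heading 354.4°, groundspeed 69.2 kt
Leg 2: desired track 234.6°; wind correction +28.3° → command heading 262.9°, groundspeed 75.4 kt
Leg 3: desired track 75.3°; wind correction -24.1° → command heading 51.2°, groundspeed 113.6 kt
Leg 4: desired track 229.4°; wind correction +28.8° → command heading 258.2°, groundspeed 79.2 kt
Leg 5: desired track 278.6°; wind correction +15.7° → command heading 294.3°, groundspeed 54.2 kt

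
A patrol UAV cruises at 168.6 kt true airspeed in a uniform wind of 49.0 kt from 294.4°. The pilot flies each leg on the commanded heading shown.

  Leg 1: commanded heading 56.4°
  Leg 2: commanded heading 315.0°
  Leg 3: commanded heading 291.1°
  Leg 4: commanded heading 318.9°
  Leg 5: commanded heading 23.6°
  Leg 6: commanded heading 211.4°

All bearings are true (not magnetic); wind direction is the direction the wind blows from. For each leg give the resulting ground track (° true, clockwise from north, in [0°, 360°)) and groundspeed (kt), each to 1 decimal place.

Leg 1: heading 56.4°; drift +12.1° → track 68.5°, groundspeed 199.0 kt
Leg 2: heading 315.0°; drift +8.0° → track 323.0°, groundspeed 123.9 kt
Leg 3: heading 291.1°; drift -1.4° → track 289.7°, groundspeed 119.7 kt
Leg 4: heading 318.9°; drift +9.3° → track 328.2°, groundspeed 125.7 kt
Leg 5: heading 23.6°; drift +16.3° → track 39.9°, groundspeed 174.9 kt
Leg 6: heading 211.4°; drift -16.6° → track 194.8°, groundspeed 169.7 kt

Leg 1: track=68.5°, groundspeed=199.0 kt
Leg 2: track=323.0°, groundspeed=123.9 kt
Leg 3: track=289.7°, groundspeed=119.7 kt
Leg 4: track=328.2°, groundspeed=125.7 kt
Leg 5: track=39.9°, groundspeed=174.9 kt
Leg 6: track=194.8°, groundspeed=169.7 kt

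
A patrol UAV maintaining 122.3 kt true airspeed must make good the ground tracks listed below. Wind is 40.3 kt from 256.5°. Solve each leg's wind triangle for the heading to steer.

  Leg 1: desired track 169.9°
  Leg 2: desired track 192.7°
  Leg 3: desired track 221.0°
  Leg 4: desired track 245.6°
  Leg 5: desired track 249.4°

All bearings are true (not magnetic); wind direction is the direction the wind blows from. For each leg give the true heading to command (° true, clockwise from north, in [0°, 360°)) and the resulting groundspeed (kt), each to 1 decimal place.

Leg 1: heading=189.1°, groundspeed=113.1 kt
Leg 2: heading=209.9°, groundspeed=99.0 kt
Leg 3: heading=232.0°, groundspeed=87.2 kt
Leg 4: heading=249.2°, groundspeed=82.5 kt
Leg 5: heading=251.7°, groundspeed=82.2 kt

Leg 1: desired track 169.9°; wind correction +19.2° → command heading 189.1°, groundspeed 113.1 kt
Leg 2: desired track 192.7°; wind correction +17.2° → command heading 209.9°, groundspeed 99.0 kt
Leg 3: desired track 221.0°; wind correction +11.0° → command heading 232.0°, groundspeed 87.2 kt
Leg 4: desired track 245.6°; wind correction +3.6° → command heading 249.2°, groundspeed 82.5 kt
Leg 5: desired track 249.4°; wind correction +2.3° → command heading 251.7°, groundspeed 82.2 kt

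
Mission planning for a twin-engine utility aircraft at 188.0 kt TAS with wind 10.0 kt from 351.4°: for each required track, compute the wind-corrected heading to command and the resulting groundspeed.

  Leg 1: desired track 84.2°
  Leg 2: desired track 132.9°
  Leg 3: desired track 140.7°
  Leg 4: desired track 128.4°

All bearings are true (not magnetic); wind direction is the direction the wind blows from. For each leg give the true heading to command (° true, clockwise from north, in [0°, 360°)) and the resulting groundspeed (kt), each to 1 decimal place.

Leg 1: desired track 84.2°; wind correction -3.0° → command heading 81.2°, groundspeed 188.2 kt
Leg 2: desired track 132.9°; wind correction -1.9° → command heading 131.0°, groundspeed 195.7 kt
Leg 3: desired track 140.7°; wind correction -1.6° → command heading 139.1°, groundspeed 196.5 kt
Leg 4: desired track 128.4°; wind correction -2.1° → command heading 126.3°, groundspeed 195.2 kt

Leg 1: heading=81.2°, groundspeed=188.2 kt
Leg 2: heading=131.0°, groundspeed=195.7 kt
Leg 3: heading=139.1°, groundspeed=196.5 kt
Leg 4: heading=126.3°, groundspeed=195.2 kt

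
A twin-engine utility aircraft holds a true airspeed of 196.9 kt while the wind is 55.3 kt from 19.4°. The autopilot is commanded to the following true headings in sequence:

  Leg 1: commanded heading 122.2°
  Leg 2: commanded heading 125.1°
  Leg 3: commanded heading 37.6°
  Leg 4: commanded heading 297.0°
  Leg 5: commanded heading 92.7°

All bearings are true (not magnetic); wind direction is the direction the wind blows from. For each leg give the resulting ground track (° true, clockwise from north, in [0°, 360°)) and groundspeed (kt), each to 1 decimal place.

Leg 1: track=136.7°, groundspeed=216.0 kt
Leg 2: track=139.2°, groundspeed=218.5 kt
Leg 3: track=44.4°, groundspeed=145.4 kt
Leg 4: track=280.9°, groundspeed=197.4 kt
Leg 5: track=109.0°, groundspeed=188.6 kt

Leg 1: heading 122.2°; drift +14.5° → track 136.7°, groundspeed 216.0 kt
Leg 2: heading 125.1°; drift +14.1° → track 139.2°, groundspeed 218.5 kt
Leg 3: heading 37.6°; drift +6.8° → track 44.4°, groundspeed 145.4 kt
Leg 4: heading 297.0°; drift -16.1° → track 280.9°, groundspeed 197.4 kt
Leg 5: heading 92.7°; drift +16.3° → track 109.0°, groundspeed 188.6 kt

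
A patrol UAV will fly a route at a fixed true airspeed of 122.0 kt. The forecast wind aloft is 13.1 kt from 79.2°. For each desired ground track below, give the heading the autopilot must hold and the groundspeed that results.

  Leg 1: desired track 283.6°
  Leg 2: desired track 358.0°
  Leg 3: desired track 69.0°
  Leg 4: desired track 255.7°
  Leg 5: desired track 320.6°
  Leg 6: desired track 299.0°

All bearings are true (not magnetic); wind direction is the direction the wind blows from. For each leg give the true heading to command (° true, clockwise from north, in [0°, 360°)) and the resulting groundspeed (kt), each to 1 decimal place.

Leg 1: heading=286.1°, groundspeed=133.8 kt
Leg 2: heading=4.1°, groundspeed=119.3 kt
Leg 3: heading=70.1°, groundspeed=109.1 kt
Leg 4: heading=255.3°, groundspeed=135.1 kt
Leg 5: heading=326.0°, groundspeed=127.7 kt
Leg 6: heading=302.9°, groundspeed=131.8 kt

Leg 1: desired track 283.6°; wind correction +2.5° → command heading 286.1°, groundspeed 133.8 kt
Leg 2: desired track 358.0°; wind correction +6.1° → command heading 4.1°, groundspeed 119.3 kt
Leg 3: desired track 69.0°; wind correction +1.1° → command heading 70.1°, groundspeed 109.1 kt
Leg 4: desired track 255.7°; wind correction -0.4° → command heading 255.3°, groundspeed 135.1 kt
Leg 5: desired track 320.6°; wind correction +5.4° → command heading 326.0°, groundspeed 127.7 kt
Leg 6: desired track 299.0°; wind correction +3.9° → command heading 302.9°, groundspeed 131.8 kt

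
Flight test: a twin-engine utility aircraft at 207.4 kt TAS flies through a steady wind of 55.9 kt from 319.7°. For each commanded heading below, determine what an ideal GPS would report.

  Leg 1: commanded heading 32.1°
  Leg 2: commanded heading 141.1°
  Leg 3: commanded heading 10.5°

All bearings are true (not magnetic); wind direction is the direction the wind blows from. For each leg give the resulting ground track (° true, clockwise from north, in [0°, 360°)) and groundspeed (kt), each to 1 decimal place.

Leg 1: heading 32.1°; drift +15.6° → track 47.7°, groundspeed 197.8 kt
Leg 2: heading 141.1°; drift -0.3° → track 140.8°, groundspeed 263.3 kt
Leg 3: heading 10.5°; drift +14.1° → track 24.6°, groundspeed 177.4 kt

Leg 1: track=47.7°, groundspeed=197.8 kt
Leg 2: track=140.8°, groundspeed=263.3 kt
Leg 3: track=24.6°, groundspeed=177.4 kt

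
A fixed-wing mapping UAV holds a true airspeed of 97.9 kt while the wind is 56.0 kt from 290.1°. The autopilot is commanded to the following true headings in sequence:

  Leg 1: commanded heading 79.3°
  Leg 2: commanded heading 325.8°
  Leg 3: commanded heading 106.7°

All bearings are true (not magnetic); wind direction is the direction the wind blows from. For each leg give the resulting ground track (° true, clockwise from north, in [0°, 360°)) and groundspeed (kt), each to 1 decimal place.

Leg 1: heading 79.3°; drift +11.1° → track 90.4°, groundspeed 148.8 kt
Leg 2: heading 325.8°; drift +31.9° → track 357.7°, groundspeed 61.8 kt
Leg 3: heading 106.7°; drift +1.2° → track 107.9°, groundspeed 153.8 kt

Leg 1: track=90.4°, groundspeed=148.8 kt
Leg 2: track=357.7°, groundspeed=61.8 kt
Leg 3: track=107.9°, groundspeed=153.8 kt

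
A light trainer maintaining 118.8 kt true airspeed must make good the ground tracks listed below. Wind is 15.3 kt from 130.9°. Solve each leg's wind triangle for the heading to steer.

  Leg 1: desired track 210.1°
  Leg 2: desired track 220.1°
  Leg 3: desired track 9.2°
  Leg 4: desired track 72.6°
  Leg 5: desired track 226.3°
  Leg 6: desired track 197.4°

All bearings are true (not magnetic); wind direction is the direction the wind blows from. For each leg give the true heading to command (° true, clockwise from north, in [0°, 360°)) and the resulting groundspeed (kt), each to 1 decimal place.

Leg 1: heading=202.8°, groundspeed=115.0 kt
Leg 2: heading=212.7°, groundspeed=117.6 kt
Leg 3: heading=15.5°, groundspeed=126.1 kt
Leg 4: heading=78.9°, groundspeed=110.0 kt
Leg 5: heading=218.9°, groundspeed=119.3 kt
Leg 6: heading=190.6°, groundspeed=111.9 kt

Leg 1: desired track 210.1°; wind correction -7.3° → command heading 202.8°, groundspeed 115.0 kt
Leg 2: desired track 220.1°; wind correction -7.4° → command heading 212.7°, groundspeed 117.6 kt
Leg 3: desired track 9.2°; wind correction +6.3° → command heading 15.5°, groundspeed 126.1 kt
Leg 4: desired track 72.6°; wind correction +6.3° → command heading 78.9°, groundspeed 110.0 kt
Leg 5: desired track 226.3°; wind correction -7.4° → command heading 218.9°, groundspeed 119.3 kt
Leg 6: desired track 197.4°; wind correction -6.8° → command heading 190.6°, groundspeed 111.9 kt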